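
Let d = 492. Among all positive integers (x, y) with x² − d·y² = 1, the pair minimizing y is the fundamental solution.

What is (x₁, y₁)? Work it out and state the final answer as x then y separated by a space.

29767 1342

√492 = [22; 5,1,1,10,1,1,5,44, …], period ℓ=8 (even) → k=7
step 0: (22, 1)  from 22·(1,0) + (0,1)
…
step 2: (133, 6)  from 1·(111,5) + (22,1)
step 3: (244, 11)  from 1·(133,6) + (111,5)
…
step 5: (2817, 127)  from 1·(2573,116) + (244,11)
step 6: (5390, 243)  from 1·(2817,127) + (2573,116)
step 7: (29767, 1342)  from 5·(5390,243) + (2817,127)
fundamental: x₁=29767, y₁=1342  (since 886074289 − 492·1800964 = 1)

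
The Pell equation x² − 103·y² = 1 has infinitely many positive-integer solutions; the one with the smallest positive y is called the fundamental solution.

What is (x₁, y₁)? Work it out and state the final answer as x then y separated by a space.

227528 22419

√103 = [10; 6,1,2,1,1,9,1,1,2,1,6,20, …], period ℓ=12 (even) → k=11
a_0=10:  p_0=10·1+0=10,  q_0=10·0+1=1
a_1=6:  p_1=6·10+1=61,  q_1=6·1+0=6
a_2=1:  p_2=1·61+10=71,  q_2=1·6+1=7
a_3=2:  p_3=2·71+61=203,  q_3=2·7+6=20
a_4=1:  p_4=1·203+71=274,  q_4=1·20+7=27
…
a_6=9:  p_6=9·477+274=4567,  q_6=9·47+27=450
…
a_10=1:  p_10=1·24266+9611=33877,  q_10=1·2391+947=3338
a_11=6:  p_11=6·33877+24266=227528,  q_11=6·3338+2391=22419
fundamental: x₁=227528, y₁=22419  (since 51768990784 − 103·502611561 = 1)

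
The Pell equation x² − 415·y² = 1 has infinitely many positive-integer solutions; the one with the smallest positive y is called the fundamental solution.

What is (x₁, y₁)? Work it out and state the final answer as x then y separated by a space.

[20; 2,1,2,4,6,…,1,2,40] for √415; ℓ=16 ⇒ convergent index 15
step 0: (20, 1)  from 20·(1,0) + (0,1)
step 1: (41, 2)  from 2·(20,1) + (1,0)
…
step 3: (163, 8)  from 2·(61,3) + (41,2)
step 4: (713, 35)  from 4·(163,8) + (61,3)
step 5: (4441, 218)  from 6·(713,35) + (163,8)
…
step 7: (9595, 471)  from 1·(5154,253) + (4441,218)
step 8: (33939, 1666)  from 3·(9595,471) + (5154,253)
…
step 11: (508372, 24955)  from 6·(77473,3803) + (43534,2137)
step 12: (2110961, 103623)  from 4·(508372,24955) + (77473,3803)
…
step 14: (6841255, 335824)  from 1·(4730294,232201) + (2110961,103623)
step 15: (18412804, 903849)  from 2·(6841255,335824) + (4730294,232201)
fundamental: x₁=18412804, y₁=903849  (since 339031351142416 − 415·816943014801 = 1)

18412804 903849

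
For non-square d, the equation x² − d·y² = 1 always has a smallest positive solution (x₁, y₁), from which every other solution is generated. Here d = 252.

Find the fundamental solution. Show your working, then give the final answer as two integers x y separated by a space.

127 8

√252 = [15; 1,6,1,30, …], period ℓ=4 (even) → k=3
i=0: a=15 ⇒ p=15, q=1
i=1: a=1 ⇒ p=16, q=1
i=2: a=6 ⇒ p=111, q=7
i=3: a=1 ⇒ p=127, q=8
→ (127, 8).  Check: 127²=16129, 252·8²=16128, difference 1.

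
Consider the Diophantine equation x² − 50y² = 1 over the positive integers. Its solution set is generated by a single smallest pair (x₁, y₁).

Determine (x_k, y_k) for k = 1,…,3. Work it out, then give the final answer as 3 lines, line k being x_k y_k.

d=50: √d = [7; 14] (ℓ=1, odd), read p_1/q_1
a_0=7:  p_0=7·1+0=7,  q_0=7·0+1=1
a_1=14:  p_1=14·7+1=99,  q_1=14·1+0=14
fundamental: x₁=99, y₁=14  (since 9801 − 50·196 = 1)
(99+14√50)^2 = 19601 + 2772√50
(99+14√50)^3 = 3880899 + 548842√50

99 14
19601 2772
3880899 548842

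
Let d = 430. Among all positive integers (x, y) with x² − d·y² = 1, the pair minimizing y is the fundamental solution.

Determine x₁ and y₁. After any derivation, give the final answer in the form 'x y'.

[20; 1,2,1,3,1,…,2,1,40] for √430; ℓ=14 ⇒ convergent index 13
step 0: (20, 1)  from 20·(1,0) + (0,1)
step 1: (21, 1)  from 1·(20,1) + (1,0)
step 2: (62, 3)  from 2·(21,1) + (20,1)
…
step 4: (311, 15)  from 3·(83,4) + (62,3)
…
step 6: (2675, 129)  from 6·(394,19) + (311,15)
step 7: (21794, 1051)  from 8·(2675,129) + (394,19)
step 8: (133439, 6435)  from 6·(21794,1051) + (2675,129)
…
step 10: (599138, 28893)  from 3·(155233,7486) + (133439,6435)
step 11: (754371, 36379)  from 1·(599138,28893) + (155233,7486)
step 12: (2107880, 101651)  from 2·(754371,36379) + (599138,28893)
step 13: (2862251, 138030)  from 1·(2107880,101651) + (754371,36379)
(x₁, y₁) = (2862251, 138030);  2862251² − 430·138030² = 1 ✓

2862251 138030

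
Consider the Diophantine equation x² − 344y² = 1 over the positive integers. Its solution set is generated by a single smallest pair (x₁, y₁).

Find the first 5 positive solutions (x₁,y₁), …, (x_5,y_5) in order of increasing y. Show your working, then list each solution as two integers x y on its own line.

10405 561
216528049 11674410
4505948689285 242944471539
93768792007492801 5055674441052180
1951328557169976499525 105208584875351394261

d=344: √d = [18; 1,1,4,1,3,1,4,1,1,36] (ℓ=10, even), read p_9/q_9
step 0: (18, 1)  from 18·(1,0) + (0,1)
…
step 7: (4711, 254)  from 4·(983,53) + (779,42)
step 8: (5694, 307)  from 1·(4711,254) + (983,53)
step 9: (10405, 561)  from 1·(5694,307) + (4711,254)
(x₁, y₁) = (10405, 561);  10405² − 344·561² = 1 ✓
(x_2, y_2) = (10405·10405 + 344·561·561, 10405·561 + 561·10405) = (216528049, 11674410)
(x_3, y_3) = (10405·216528049 + 344·561·11674410, 10405·11674410 + 561·216528049) = (4505948689285, 242944471539)
(x_4, y_4) = (10405·4505948689285 + 344·561·242944471539, 10405·242944471539 + 561·4505948689285) = (93768792007492801, 5055674441052180)
(x_5, y_5) = (10405·93768792007492801 + 344·561·5055674441052180, 10405·5055674441052180 + 561·93768792007492801) = (1951328557169976499525, 105208584875351394261)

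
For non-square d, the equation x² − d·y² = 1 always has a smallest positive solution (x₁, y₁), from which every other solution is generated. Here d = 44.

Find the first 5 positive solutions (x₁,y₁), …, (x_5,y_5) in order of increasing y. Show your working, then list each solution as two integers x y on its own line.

√44 → a₀=6, period (1,1,1,2,1,1,1,12); ℓ=8 even so k=7
k=0  a_k=6  p_k/q_k = 6/1
…
k=4  a_k=2  p_k/q_k = 53/8
…
k=6  a_k=1  p_k/q_k = 126/19
k=7  a_k=1  p_k/q_k = 199/30
fundamental: x₁=199, y₁=30  (since 39601 − 44·900 = 1)
(x_2, y_2) = (199·199 + 44·30·30, 199·30 + 30·199) = (79201, 11940)
(x_3, y_3) = (199·79201 + 44·30·11940, 199·11940 + 30·79201) = (31521799, 4752090)
(x_4, y_4) = (199·31521799 + 44·30·4752090, 199·4752090 + 30·31521799) = (12545596801, 1891319880)
(x_5, y_5) = (199·12545596801 + 44·30·1891319880, 199·1891319880 + 30·12545596801) = (4993116004999, 752740560150)

199 30
79201 11940
31521799 4752090
12545596801 1891319880
4993116004999 752740560150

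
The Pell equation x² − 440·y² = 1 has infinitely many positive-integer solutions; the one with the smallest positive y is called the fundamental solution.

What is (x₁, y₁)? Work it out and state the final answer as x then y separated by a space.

[20; 1,40] for √440; ℓ=2 ⇒ convergent index 1
i=0: a=20 ⇒ p=20, q=1
i=1: a=1 ⇒ p=21, q=1
→ (21, 1).  Check: 21²=441, 440·1²=440, difference 1.

21 1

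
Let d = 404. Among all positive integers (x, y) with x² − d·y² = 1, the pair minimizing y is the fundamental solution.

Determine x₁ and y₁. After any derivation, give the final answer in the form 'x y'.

201 10

√404 = [20; 10,40, …], period ℓ=2 (even) → k=1
step 0: (20, 1)  from 20·(1,0) + (0,1)
step 1: (201, 10)  from 10·(20,1) + (1,0)
fundamental: x₁=201, y₁=10  (since 40401 − 404·100 = 1)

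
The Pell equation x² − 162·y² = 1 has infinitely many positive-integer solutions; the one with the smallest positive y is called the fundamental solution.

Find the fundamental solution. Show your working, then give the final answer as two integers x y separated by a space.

19601 1540

[12; 1,2,1,2,12,2,1,2,1,24] for √162; ℓ=10 ⇒ convergent index 9
i=0: a=12 ⇒ p=12, q=1
…
i=3: a=1 ⇒ p=51, q=4
i=4: a=2 ⇒ p=140, q=11
i=5: a=12 ⇒ p=1731, q=136
i=6: a=2 ⇒ p=3602, q=283
…
i=8: a=2 ⇒ p=14268, q=1121
i=9: a=1 ⇒ p=19601, q=1540
fundamental: x₁=19601, y₁=1540  (since 384199201 − 162·2371600 = 1)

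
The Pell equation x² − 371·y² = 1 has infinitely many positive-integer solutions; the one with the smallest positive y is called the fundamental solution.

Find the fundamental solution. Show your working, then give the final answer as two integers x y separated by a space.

1695 88

d=371: √d = [19; 3,1,4,1,3,38] (ℓ=6, even), read p_5/q_5
a_0=19:  p_0=19·1+0=19,  q_0=19·0+1=1
…
a_2=1:  p_2=1·58+19=77,  q_2=1·3+1=4
a_3=4:  p_3=4·77+58=366,  q_3=4·4+3=19
a_4=1:  p_4=1·366+77=443,  q_4=1·19+4=23
a_5=3:  p_5=3·443+366=1695,  q_5=3·23+19=88
→ (1695, 88).  Check: 1695²=2873025, 371·88²=2873024, difference 1.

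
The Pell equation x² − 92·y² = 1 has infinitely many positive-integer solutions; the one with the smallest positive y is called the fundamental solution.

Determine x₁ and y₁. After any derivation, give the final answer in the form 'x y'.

√92 = [9; 1,1,2,4,2,1,1,18, …], period ℓ=8 (even) → k=7
step 0: (9, 1)  from 9·(1,0) + (0,1)
step 1: (10, 1)  from 1·(9,1) + (1,0)
step 2: (19, 2)  from 1·(10,1) + (9,1)
…
step 4: (211, 22)  from 4·(48,5) + (19,2)
…
step 6: (681, 71)  from 1·(470,49) + (211,22)
step 7: (1151, 120)  from 1·(681,71) + (470,49)
→ (1151, 120).  Check: 1151²=1324801, 92·120²=1324800, difference 1.

1151 120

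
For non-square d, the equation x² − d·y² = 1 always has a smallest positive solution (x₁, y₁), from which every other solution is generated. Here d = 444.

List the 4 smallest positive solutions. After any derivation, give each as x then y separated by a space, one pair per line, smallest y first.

295 14
174049 8260
102688615 4873386
60586108801 2875289480

√444 → a₀=21, period (14,42); ℓ=2 even so k=1
k=0  a_k=21  p_k/q_k = 21/1
k=1  a_k=14  p_k/q_k = 295/14
→ (295, 14).  Check: 295²=87025, 444·14²=87024, difference 1.
n=2: (295,14)∘(295,14) = (295·295+444·14·14, 295·14+14·295) = (174049,8260)
n=3: (174049,8260)∘(295,14) = (295·174049+444·14·8260, 295·8260+14·174049) = (102688615,4873386)
n=4: (102688615,4873386)∘(295,14) = (295·102688615+444·14·4873386, 295·4873386+14·102688615) = (60586108801,2875289480)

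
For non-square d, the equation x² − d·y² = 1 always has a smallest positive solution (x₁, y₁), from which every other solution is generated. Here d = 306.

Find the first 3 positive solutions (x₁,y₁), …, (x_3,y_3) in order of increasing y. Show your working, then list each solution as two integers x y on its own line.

35 2
2449 140
171395 9798

d=306: √d = [17; 2,34] (ℓ=2, even), read p_1/q_1
k=0  a_k=17  p_k/q_k = 17/1
k=1  a_k=2  p_k/q_k = 35/2
fundamental: x₁=35, y₁=2  (since 1225 − 306·4 = 1)
(35+2√306)^2 = 2449 + 140√306
(35+2√306)^3 = 171395 + 9798√306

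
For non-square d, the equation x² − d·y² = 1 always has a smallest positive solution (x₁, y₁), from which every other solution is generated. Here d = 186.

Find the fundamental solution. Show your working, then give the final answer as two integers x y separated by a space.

√186 = [13; 1,1,1,3,4,3,1,1,1,26, …], period ℓ=10 (even) → k=9
step 0: (13, 1)  from 13·(1,0) + (0,1)
step 1: (14, 1)  from 1·(13,1) + (1,0)
step 2: (27, 2)  from 1·(14,1) + (13,1)
…
step 4: (150, 11)  from 3·(41,3) + (27,2)
…
step 6: (2073, 152)  from 3·(641,47) + (150,11)
step 7: (2714, 199)  from 1·(2073,152) + (641,47)
step 8: (4787, 351)  from 1·(2714,199) + (2073,152)
step 9: (7501, 550)  from 1·(4787,351) + (2714,199)
→ (7501, 550).  Check: 7501²=56265001, 186·550²=56265000, difference 1.

7501 550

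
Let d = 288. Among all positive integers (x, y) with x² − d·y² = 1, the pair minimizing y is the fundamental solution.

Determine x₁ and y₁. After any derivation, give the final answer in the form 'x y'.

d=288: √d = [16; 1,32] (ℓ=2, even), read p_1/q_1
step 0: (16, 1)  from 16·(1,0) + (0,1)
step 1: (17, 1)  from 1·(16,1) + (1,0)
→ (17, 1).  Check: 17²=289, 288·1²=288, difference 1.

17 1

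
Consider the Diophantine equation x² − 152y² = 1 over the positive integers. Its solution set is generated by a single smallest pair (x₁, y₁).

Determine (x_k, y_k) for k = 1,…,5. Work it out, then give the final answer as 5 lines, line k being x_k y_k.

37 3
2737 222
202501 16425
14982337 1215228
1108490437 89910447

√152 = [12; 3,24, …], period ℓ=2 (even) → k=1
step 0: (12, 1)  from 12·(1,0) + (0,1)
step 1: (37, 3)  from 3·(12,1) + (1,0)
(x₁, y₁) = (37, 3);  37² − 152·3² = 1 ✓
(37+3√152)^2 = 2737 + 222√152
(37+3√152)^3 = 202501 + 16425√152
(37+3√152)^4 = 14982337 + 1215228√152
(37+3√152)^5 = 1108490437 + 89910447√152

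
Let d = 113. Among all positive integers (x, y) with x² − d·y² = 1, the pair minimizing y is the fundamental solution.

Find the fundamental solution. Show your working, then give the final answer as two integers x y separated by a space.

1204353 113296

√113 = [10; 1,1,1,2,2,1,1,1,20, …], period ℓ=9 (odd) → k=17
k=0  a_k=10  p_k/q_k = 10/1
…
k=2  a_k=1  p_k/q_k = 21/2
…
k=5  a_k=2  p_k/q_k = 202/19
k=6  a_k=1  p_k/q_k = 287/27
k=7  a_k=1  p_k/q_k = 489/46
…
k=9  a_k=20  p_k/q_k = 16009/1506
k=10  a_k=1  p_k/q_k = 16785/1579
k=11  a_k=1  p_k/q_k = 32794/3085
k=12  a_k=1  p_k/q_k = 49579/4664
k=13  a_k=2  p_k/q_k = 131952/12413
k=14  a_k=2  p_k/q_k = 313483/29490
k=15  a_k=1  p_k/q_k = 445435/41903
k=16  a_k=1  p_k/q_k = 758918/71393
k=17  a_k=1  p_k/q_k = 1204353/113296
fundamental: x₁=1204353, y₁=113296  (since 1450466148609 − 113·12835983616 = 1)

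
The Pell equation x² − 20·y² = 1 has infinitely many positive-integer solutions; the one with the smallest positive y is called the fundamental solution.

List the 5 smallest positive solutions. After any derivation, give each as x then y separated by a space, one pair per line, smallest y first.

9 2
161 36
2889 646
51841 11592
930249 208010

√20 = [4; 2,8, …], period ℓ=2 (even) → k=1
k=0  a_k=4  p_k/q_k = 4/1
k=1  a_k=2  p_k/q_k = 9/2
(x₁, y₁) = (9, 2);  9² − 20·2² = 1 ✓
(x_2, y_2) = (9·9 + 20·2·2, 9·2 + 2·9) = (161, 36)
(x_3, y_3) = (9·161 + 20·2·36, 9·36 + 2·161) = (2889, 646)
(x_4, y_4) = (9·2889 + 20·2·646, 9·646 + 2·2889) = (51841, 11592)
(x_5, y_5) = (9·51841 + 20·2·11592, 9·11592 + 2·51841) = (930249, 208010)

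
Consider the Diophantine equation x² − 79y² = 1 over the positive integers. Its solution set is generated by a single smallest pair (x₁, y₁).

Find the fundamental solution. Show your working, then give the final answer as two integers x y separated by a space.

80 9

d=79: √d = [8; 1,7,1,16] (ℓ=4, even), read p_3/q_3
i=0: a=8 ⇒ p=8, q=1
i=1: a=1 ⇒ p=9, q=1
i=2: a=7 ⇒ p=71, q=8
i=3: a=1 ⇒ p=80, q=9
(x₁, y₁) = (80, 9);  80² − 79·9² = 1 ✓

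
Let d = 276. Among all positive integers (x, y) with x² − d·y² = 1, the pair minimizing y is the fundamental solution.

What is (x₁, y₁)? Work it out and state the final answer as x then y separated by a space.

√276 = [16; 1,1,1,1,2,2,2,1,1,1,1,32, …], period ℓ=12 (even) → k=11
k=0  a_k=16  p_k/q_k = 16/1
…
k=7  a_k=2  p_k/q_k = 1246/75
…
k=9  a_k=1  p_k/q_k = 3007/181
k=10  a_k=1  p_k/q_k = 4768/287
k=11  a_k=1  p_k/q_k = 7775/468
(x₁, y₁) = (7775, 468);  7775² − 276·468² = 1 ✓

7775 468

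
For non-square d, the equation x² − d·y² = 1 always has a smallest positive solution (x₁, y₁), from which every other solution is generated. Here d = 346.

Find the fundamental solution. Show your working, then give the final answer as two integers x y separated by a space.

d=346: √d = [18; 1,1,1,1,36] (ℓ=5, odd), read p_9/q_9
k=0  a_k=18  p_k/q_k = 18/1
k=1  a_k=1  p_k/q_k = 19/1
k=2  a_k=1  p_k/q_k = 37/2
k=3  a_k=1  p_k/q_k = 56/3
…
k=5  a_k=36  p_k/q_k = 3404/183
k=6  a_k=1  p_k/q_k = 3497/188
k=7  a_k=1  p_k/q_k = 6901/371
k=8  a_k=1  p_k/q_k = 10398/559
k=9  a_k=1  p_k/q_k = 17299/930
→ (17299, 930).  Check: 17299²=299255401, 346·930²=299255400, difference 1.

17299 930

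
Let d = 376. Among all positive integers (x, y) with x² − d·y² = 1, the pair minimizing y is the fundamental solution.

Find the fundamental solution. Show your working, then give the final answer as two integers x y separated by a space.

2143295 110532

d=376: √d = [19; 2,1,1,3,1,…,1,2,38] (ℓ=16, even), read p_15/q_15
a_0=19:  p_0=19·1+0=19,  q_0=19·0+1=1
…
a_4=3:  p_4=3·97+58=349,  q_4=3·5+3=18
…
a_8=4:  p_8=4·2928+1241=12953,  q_8=4·151+64=668
a_9=2:  p_9=2·12953+2928=28834,  q_9=2·668+151=1487
…
a_11=1:  p_11=1·70621+28834=99455,  q_11=1·3642+1487=5129
a_12=3:  p_12=3·99455+70621=368986,  q_12=3·5129+3642=19029
a_13=1:  p_13=1·368986+99455=468441,  q_13=1·19029+5129=24158
a_14=1:  p_14=1·468441+368986=837427,  q_14=1·24158+19029=43187
a_15=2:  p_15=2·837427+468441=2143295,  q_15=2·43187+24158=110532
(x₁, y₁) = (2143295, 110532);  2143295² − 376·110532² = 1 ✓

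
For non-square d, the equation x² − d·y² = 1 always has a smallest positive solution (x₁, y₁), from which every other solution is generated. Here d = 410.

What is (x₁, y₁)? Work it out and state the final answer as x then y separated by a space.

d=410: √d = [20; 4,40] (ℓ=2, even), read p_1/q_1
k=0  a_k=20  p_k/q_k = 20/1
k=1  a_k=4  p_k/q_k = 81/4
fundamental: x₁=81, y₁=4  (since 6561 − 410·16 = 1)

81 4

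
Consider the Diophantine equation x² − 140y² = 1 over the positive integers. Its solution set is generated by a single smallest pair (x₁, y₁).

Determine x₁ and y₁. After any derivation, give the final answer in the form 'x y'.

√140 → a₀=11, period (1,4,1,22); ℓ=4 even so k=3
i=0: a=11 ⇒ p=11, q=1
…
i=2: a=4 ⇒ p=59, q=5
i=3: a=1 ⇒ p=71, q=6
→ (71, 6).  Check: 71²=5041, 140·6²=5040, difference 1.

71 6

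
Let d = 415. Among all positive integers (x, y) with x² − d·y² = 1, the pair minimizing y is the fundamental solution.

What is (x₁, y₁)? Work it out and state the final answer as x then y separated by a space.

d=415: √d = [20; 2,1,2,4,6,…,1,2,40] (ℓ=16, even), read p_15/q_15
k=0  a_k=20  p_k/q_k = 20/1
…
k=2  a_k=1  p_k/q_k = 61/3
k=3  a_k=2  p_k/q_k = 163/8
k=4  a_k=4  p_k/q_k = 713/35
k=5  a_k=6  p_k/q_k = 4441/218
k=6  a_k=1  p_k/q_k = 5154/253
…
k=8  a_k=3  p_k/q_k = 33939/1666
…
k=10  a_k=1  p_k/q_k = 77473/3803
k=11  a_k=6  p_k/q_k = 508372/24955
k=12  a_k=4  p_k/q_k = 2110961/103623
k=13  a_k=2  p_k/q_k = 4730294/232201
k=14  a_k=1  p_k/q_k = 6841255/335824
k=15  a_k=2  p_k/q_k = 18412804/903849
→ (18412804, 903849).  Check: 18412804²=339031351142416, 415·903849²=339031351142415, difference 1.

18412804 903849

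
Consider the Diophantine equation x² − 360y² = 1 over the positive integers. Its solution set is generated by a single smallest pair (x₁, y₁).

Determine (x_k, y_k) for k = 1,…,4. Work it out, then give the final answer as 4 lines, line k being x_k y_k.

19 1
721 38
27379 1443
1039681 54796

[18; 1,36] for √360; ℓ=2 ⇒ convergent index 1
i=0: a=18 ⇒ p=18, q=1
i=1: a=1 ⇒ p=19, q=1
(x₁, y₁) = (19, 1);  19² − 360·1² = 1 ✓
(x_2, y_2) = (19·19 + 360·1·1, 19·1 + 1·19) = (721, 38)
(x_3, y_3) = (19·721 + 360·1·38, 19·38 + 1·721) = (27379, 1443)
(x_4, y_4) = (19·27379 + 360·1·1443, 19·1443 + 1·27379) = (1039681, 54796)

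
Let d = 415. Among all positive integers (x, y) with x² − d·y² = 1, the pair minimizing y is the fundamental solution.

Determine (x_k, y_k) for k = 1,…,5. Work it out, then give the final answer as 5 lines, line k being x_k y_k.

18412804 903849
678062702284831 33284788965192
24970071273761872339444 1225732590794885332887
919538056459614718055705397121 45138347901436822389057205104
33862548008263614468078655355989935124 1662247105585933832332453329850170345

d=415: √d = [20; 2,1,2,4,6,…,1,2,40] (ℓ=16, even), read p_15/q_15
k=0  a_k=20  p_k/q_k = 20/1
k=1  a_k=2  p_k/q_k = 41/2
k=2  a_k=1  p_k/q_k = 61/3
k=3  a_k=2  p_k/q_k = 163/8
k=4  a_k=4  p_k/q_k = 713/35
k=5  a_k=6  p_k/q_k = 4441/218
…
k=7  a_k=1  p_k/q_k = 9595/471
k=8  a_k=3  p_k/q_k = 33939/1666
k=9  a_k=1  p_k/q_k = 43534/2137
k=10  a_k=1  p_k/q_k = 77473/3803
k=11  a_k=6  p_k/q_k = 508372/24955
k=12  a_k=4  p_k/q_k = 2110961/103623
k=13  a_k=2  p_k/q_k = 4730294/232201
k=14  a_k=1  p_k/q_k = 6841255/335824
k=15  a_k=2  p_k/q_k = 18412804/903849
→ (18412804, 903849).  Check: 18412804²=339031351142416, 415·903849²=339031351142415, difference 1.
n=2: (18412804,903849)∘(18412804,903849) = (18412804·18412804+415·903849·903849, 18412804·903849+903849·18412804) = (678062702284831,33284788965192)
n=3: (678062702284831,33284788965192)∘(18412804,903849) = (18412804·678062702284831+415·903849·33284788965192, 18412804·33284788965192+903849·678062702284831) = (24970071273761872339444,1225732590794885332887)
n=4: (24970071273761872339444,1225732590794885332887)∘(18412804,903849) = (18412804·24970071273761872339444+415·903849·1225732590794885332887, 18412804·1225732590794885332887+903849·24970071273761872339444) = (919538056459614718055705397121,45138347901436822389057205104)
n=5: (919538056459614718055705397121,45138347901436822389057205104)∘(18412804,903849) = (18412804·919538056459614718055705397121+415·903849·45138347901436822389057205104, 18412804·45138347901436822389057205104+903849·919538056459614718055705397121) = (33862548008263614468078655355989935124,1662247105585933832332453329850170345)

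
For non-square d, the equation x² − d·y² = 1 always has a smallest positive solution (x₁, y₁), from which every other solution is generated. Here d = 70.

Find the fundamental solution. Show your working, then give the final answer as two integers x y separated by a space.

251 30

d=70: √d = [8; 2,1,2,1,2,16] (ℓ=6, even), read p_5/q_5
k=0  a_k=8  p_k/q_k = 8/1
…
k=2  a_k=1  p_k/q_k = 25/3
k=3  a_k=2  p_k/q_k = 67/8
k=4  a_k=1  p_k/q_k = 92/11
k=5  a_k=2  p_k/q_k = 251/30
fundamental: x₁=251, y₁=30  (since 63001 − 70·900 = 1)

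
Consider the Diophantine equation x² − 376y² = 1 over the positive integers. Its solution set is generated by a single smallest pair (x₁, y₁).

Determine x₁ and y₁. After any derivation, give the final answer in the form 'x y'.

d=376: √d = [19; 2,1,1,3,1,…,1,2,38] (ℓ=16, even), read p_15/q_15
i=0: a=19 ⇒ p=19, q=1
i=1: a=2 ⇒ p=39, q=2
…
i=3: a=1 ⇒ p=97, q=5
i=4: a=3 ⇒ p=349, q=18
…
i=6: a=2 ⇒ p=1241, q=64
i=7: a=2 ⇒ p=2928, q=151
i=8: a=4 ⇒ p=12953, q=668
i=9: a=2 ⇒ p=28834, q=1487
i=10: a=2 ⇒ p=70621, q=3642
…
i=14: a=1 ⇒ p=837427, q=43187
i=15: a=2 ⇒ p=2143295, q=110532
fundamental: x₁=2143295, y₁=110532  (since 4593713457025 − 376·12217323024 = 1)

2143295 110532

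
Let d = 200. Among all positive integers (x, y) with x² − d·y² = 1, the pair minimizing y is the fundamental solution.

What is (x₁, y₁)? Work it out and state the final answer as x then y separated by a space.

√200 → a₀=14, period (7,28); ℓ=2 even so k=1
k=0  a_k=14  p_k/q_k = 14/1
k=1  a_k=7  p_k/q_k = 99/7
fundamental: x₁=99, y₁=7  (since 9801 − 200·49 = 1)

99 7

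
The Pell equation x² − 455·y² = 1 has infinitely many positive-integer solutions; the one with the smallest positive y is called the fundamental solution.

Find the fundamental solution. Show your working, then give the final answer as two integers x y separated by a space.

64 3

[21; 3,42] for √455; ℓ=2 ⇒ convergent index 1
k=0  a_k=21  p_k/q_k = 21/1
k=1  a_k=3  p_k/q_k = 64/3
fundamental: x₁=64, y₁=3  (since 4096 − 455·9 = 1)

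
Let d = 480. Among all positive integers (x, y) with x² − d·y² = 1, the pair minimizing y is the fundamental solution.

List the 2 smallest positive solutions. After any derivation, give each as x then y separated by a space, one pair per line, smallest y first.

241 11
116161 5302

√480 = [21; 1,9,1,42, …], period ℓ=4 (even) → k=3
step 0: (21, 1)  from 21·(1,0) + (0,1)
…
step 2: (219, 10)  from 9·(22,1) + (21,1)
step 3: (241, 11)  from 1·(219,10) + (22,1)
→ (241, 11).  Check: 241²=58081, 480·11²=58080, difference 1.
(241+11√480)^2 = 116161 + 5302√480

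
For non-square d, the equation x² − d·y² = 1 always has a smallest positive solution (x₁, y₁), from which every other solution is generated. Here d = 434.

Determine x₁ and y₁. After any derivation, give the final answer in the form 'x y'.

d=434: √d = [20; 1,4,1,40] (ℓ=4, even), read p_3/q_3
i=0: a=20 ⇒ p=20, q=1
…
i=2: a=4 ⇒ p=104, q=5
i=3: a=1 ⇒ p=125, q=6
→ (125, 6).  Check: 125²=15625, 434·6²=15624, difference 1.

125 6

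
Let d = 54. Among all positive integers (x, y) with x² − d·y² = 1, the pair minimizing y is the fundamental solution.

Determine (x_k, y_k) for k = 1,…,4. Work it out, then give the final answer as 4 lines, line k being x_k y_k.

d=54: √d = [7; 2,1,6,1,2,14] (ℓ=6, even), read p_5/q_5
a_0=7:  p_0=7·1+0=7,  q_0=7·0+1=1
a_1=2:  p_1=2·7+1=15,  q_1=2·1+0=2
a_2=1:  p_2=1·15+7=22,  q_2=1·2+1=3
a_3=6:  p_3=6·22+15=147,  q_3=6·3+2=20
a_4=1:  p_4=1·147+22=169,  q_4=1·20+3=23
a_5=2:  p_5=2·169+147=485,  q_5=2·23+20=66
fundamental: x₁=485, y₁=66  (since 235225 − 54·4356 = 1)
(485+66√54)^2 = 470449 + 64020√54
(485+66√54)^3 = 456335045 + 62099334√54
(485+66√54)^4 = 442644523201 + 60236289960√54

485 66
470449 64020
456335045 62099334
442644523201 60236289960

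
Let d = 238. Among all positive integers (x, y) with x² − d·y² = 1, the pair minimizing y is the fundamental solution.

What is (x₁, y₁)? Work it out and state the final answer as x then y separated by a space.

√238 → a₀=15, period (2,2,1,14,1,2,2,30); ℓ=8 even so k=7
k=0  a_k=15  p_k/q_k = 15/1
…
k=4  a_k=14  p_k/q_k = 1589/103
…
k=6  a_k=2  p_k/q_k = 4983/323
k=7  a_k=2  p_k/q_k = 11663/756
fundamental: x₁=11663, y₁=756  (since 136025569 − 238·571536 = 1)

11663 756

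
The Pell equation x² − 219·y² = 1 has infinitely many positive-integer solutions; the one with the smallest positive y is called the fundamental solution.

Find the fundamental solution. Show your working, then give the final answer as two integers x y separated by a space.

74 5

√219 = [14; 1,3,1,28, …], period ℓ=4 (even) → k=3
i=0: a=14 ⇒ p=14, q=1
i=1: a=1 ⇒ p=15, q=1
i=2: a=3 ⇒ p=59, q=4
i=3: a=1 ⇒ p=74, q=5
→ (74, 5).  Check: 74²=5476, 219·5²=5475, difference 1.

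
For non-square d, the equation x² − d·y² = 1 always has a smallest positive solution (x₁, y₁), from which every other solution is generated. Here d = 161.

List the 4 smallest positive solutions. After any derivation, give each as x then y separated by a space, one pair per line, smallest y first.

11775 928
277301249 21854400
6530444402175 514671119072
153791965393920001 12120504832291200

[12; 1,2,4,1,2,1,4,2,1,24] for √161; ℓ=10 ⇒ convergent index 9
i=0: a=12 ⇒ p=12, q=1
…
i=2: a=2 ⇒ p=38, q=3
i=3: a=4 ⇒ p=165, q=13
i=4: a=1 ⇒ p=203, q=16
i=5: a=2 ⇒ p=571, q=45
i=6: a=1 ⇒ p=774, q=61
i=7: a=4 ⇒ p=3667, q=289
i=8: a=2 ⇒ p=8108, q=639
i=9: a=1 ⇒ p=11775, q=928
(x₁, y₁) = (11775, 928);  11775² − 161·928² = 1 ✓
(x_2, y_2) = (11775·11775 + 161·928·928, 11775·928 + 928·11775) = (277301249, 21854400)
(x_3, y_3) = (11775·277301249 + 161·928·21854400, 11775·21854400 + 928·277301249) = (6530444402175, 514671119072)
(x_4, y_4) = (11775·6530444402175 + 161·928·514671119072, 11775·514671119072 + 928·6530444402175) = (153791965393920001, 12120504832291200)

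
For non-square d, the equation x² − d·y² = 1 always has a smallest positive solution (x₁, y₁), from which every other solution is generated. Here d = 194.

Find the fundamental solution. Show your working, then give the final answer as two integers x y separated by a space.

195 14

√194 → a₀=13, period (1,12,1,26); ℓ=4 even so k=3
i=0: a=13 ⇒ p=13, q=1
…
i=2: a=12 ⇒ p=181, q=13
i=3: a=1 ⇒ p=195, q=14
(x₁, y₁) = (195, 14);  195² − 194·14² = 1 ✓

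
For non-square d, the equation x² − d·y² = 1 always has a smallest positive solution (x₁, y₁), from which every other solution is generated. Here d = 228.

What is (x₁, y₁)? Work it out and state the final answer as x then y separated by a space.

√228 → a₀=15, period (10,30); ℓ=2 even so k=1
a_0=15:  p_0=15·1+0=15,  q_0=15·0+1=1
a_1=10:  p_1=10·15+1=151,  q_1=10·1+0=10
fundamental: x₁=151, y₁=10  (since 22801 − 228·100 = 1)

151 10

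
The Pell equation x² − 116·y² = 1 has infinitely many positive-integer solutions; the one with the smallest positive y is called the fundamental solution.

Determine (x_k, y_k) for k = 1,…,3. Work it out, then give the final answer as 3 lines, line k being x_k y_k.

√116 → a₀=10, period (1,3,2,1,4,1,2,3,1,20); ℓ=10 even so k=9
a_0=10:  p_0=10·1+0=10,  q_0=10·0+1=1
…
a_2=3:  p_2=3·11+10=43,  q_2=3·1+1=4
a_3=2:  p_3=2·43+11=97,  q_3=2·4+1=9
…
a_6=1:  p_6=1·657+140=797,  q_6=1·61+13=74
a_7=2:  p_7=2·797+657=2251,  q_7=2·74+61=209
a_8=3:  p_8=3·2251+797=7550,  q_8=3·209+74=701
a_9=1:  p_9=1·7550+2251=9801,  q_9=1·701+209=910
→ (9801, 910).  Check: 9801²=96059601, 116·910²=96059600, difference 1.
k=2:  x_2 = 9801·9801+116·910·910 = 192119201,  y_2 = 9801·910+910·9801 = 17837820
k=3:  x_3 = 9801·192119201+116·910·17837820 = 3765920568201,  y_3 = 9801·17837820+910·192119201 = 349656946730

9801 910
192119201 17837820
3765920568201 349656946730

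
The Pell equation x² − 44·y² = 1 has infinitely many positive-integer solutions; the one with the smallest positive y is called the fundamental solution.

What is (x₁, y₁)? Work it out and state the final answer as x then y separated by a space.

199 30

d=44: √d = [6; 1,1,1,2,1,1,1,12] (ℓ=8, even), read p_7/q_7
step 0: (6, 1)  from 6·(1,0) + (0,1)
…
step 3: (20, 3)  from 1·(13,2) + (7,1)
…
step 5: (73, 11)  from 1·(53,8) + (20,3)
step 6: (126, 19)  from 1·(73,11) + (53,8)
step 7: (199, 30)  from 1·(126,19) + (73,11)
fundamental: x₁=199, y₁=30  (since 39601 − 44·900 = 1)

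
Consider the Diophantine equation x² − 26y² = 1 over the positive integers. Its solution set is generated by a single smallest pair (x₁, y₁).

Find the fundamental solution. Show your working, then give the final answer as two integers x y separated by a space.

[5; 10] for √26; ℓ=1 ⇒ convergent index 1
k=0  a_k=5  p_k/q_k = 5/1
k=1  a_k=10  p_k/q_k = 51/10
fundamental: x₁=51, y₁=10  (since 2601 − 26·100 = 1)

51 10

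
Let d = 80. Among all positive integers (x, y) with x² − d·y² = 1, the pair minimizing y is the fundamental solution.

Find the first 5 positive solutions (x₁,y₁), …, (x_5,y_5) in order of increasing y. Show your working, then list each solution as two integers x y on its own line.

9 1
161 18
2889 323
51841 5796
930249 104005

d=80: √d = [8; 1,16] (ℓ=2, even), read p_1/q_1
step 0: (8, 1)  from 8·(1,0) + (0,1)
step 1: (9, 1)  from 1·(8,1) + (1,0)
fundamental: x₁=9, y₁=1  (since 81 − 80·1 = 1)
(x_2, y_2) = (9·9 + 80·1·1, 9·1 + 1·9) = (161, 18)
(x_3, y_3) = (9·161 + 80·1·18, 9·18 + 1·161) = (2889, 323)
(x_4, y_4) = (9·2889 + 80·1·323, 9·323 + 1·2889) = (51841, 5796)
(x_5, y_5) = (9·51841 + 80·1·5796, 9·5796 + 1·51841) = (930249, 104005)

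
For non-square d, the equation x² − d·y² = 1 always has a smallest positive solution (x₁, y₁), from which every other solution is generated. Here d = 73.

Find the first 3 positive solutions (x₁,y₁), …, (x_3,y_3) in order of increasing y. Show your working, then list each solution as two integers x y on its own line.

2281249 267000
10408194000001 1218186966000
47487364308614281249 5557975596000801000

[8; 1,1,5,5,1,1,16] for √73; ℓ=7 ⇒ convergent index 13
a_0=8:  p_0=8·1+0=8,  q_0=8·0+1=1
a_1=1:  p_1=1·8+1=9,  q_1=1·1+0=1
a_2=1:  p_2=1·9+8=17,  q_2=1·1+1=2
a_3=5:  p_3=5·17+9=94,  q_3=5·2+1=11
a_4=5:  p_4=5·94+17=487,  q_4=5·11+2=57
…
a_6=1:  p_6=1·581+487=1068,  q_6=1·68+57=125
a_7=16:  p_7=16·1068+581=17669,  q_7=16·125+68=2068
…
a_9=1:  p_9=1·18737+17669=36406,  q_9=1·2193+2068=4261
…
a_11=5:  p_11=5·200767+36406=1040241,  q_11=5·23498+4261=121751
a_12=1:  p_12=1·1040241+200767=1241008,  q_12=1·121751+23498=145249
a_13=1:  p_13=1·1241008+1040241=2281249,  q_13=1·145249+121751=267000
→ (2281249, 267000).  Check: 2281249²=5204097000001, 73·267000²=5204097000000, difference 1.
(x_2, y_2) = (2281249·2281249 + 73·267000·267000, 2281249·267000 + 267000·2281249) = (10408194000001, 1218186966000)
(x_3, y_3) = (2281249·10408194000001 + 73·267000·1218186966000, 2281249·1218186966000 + 267000·10408194000001) = (47487364308614281249, 5557975596000801000)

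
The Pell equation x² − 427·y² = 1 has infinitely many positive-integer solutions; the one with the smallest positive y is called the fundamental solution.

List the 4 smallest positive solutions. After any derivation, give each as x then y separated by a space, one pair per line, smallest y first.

62 3
7687 372
953126 46125
118179937 5719128

√427 = [20; 1,1,1,40, …], period ℓ=4 (even) → k=3
a_0=20:  p_0=20·1+0=20,  q_0=20·0+1=1
a_1=1:  p_1=1·20+1=21,  q_1=1·1+0=1
a_2=1:  p_2=1·21+20=41,  q_2=1·1+1=2
a_3=1:  p_3=1·41+21=62,  q_3=1·2+1=3
→ (62, 3).  Check: 62²=3844, 427·3²=3843, difference 1.
(x_2, y_2) = (62·62 + 427·3·3, 62·3 + 3·62) = (7687, 372)
(x_3, y_3) = (62·7687 + 427·3·372, 62·372 + 3·7687) = (953126, 46125)
(x_4, y_4) = (62·953126 + 427·3·46125, 62·46125 + 3·953126) = (118179937, 5719128)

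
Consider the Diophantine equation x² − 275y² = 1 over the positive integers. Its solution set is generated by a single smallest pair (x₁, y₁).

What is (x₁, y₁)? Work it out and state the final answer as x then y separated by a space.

199 12

[16; 1,1,2,1,1,32] for √275; ℓ=6 ⇒ convergent index 5
step 0: (16, 1)  from 16·(1,0) + (0,1)
step 1: (17, 1)  from 1·(16,1) + (1,0)
step 2: (33, 2)  from 1·(17,1) + (16,1)
…
step 4: (116, 7)  from 1·(83,5) + (33,2)
step 5: (199, 12)  from 1·(116,7) + (83,5)
→ (199, 12).  Check: 199²=39601, 275·12²=39600, difference 1.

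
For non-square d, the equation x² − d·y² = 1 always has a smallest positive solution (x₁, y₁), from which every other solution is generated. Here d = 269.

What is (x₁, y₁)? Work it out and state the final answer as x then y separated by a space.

13449 820

d=269: √d = [16; 2,2,32] (ℓ=3, odd), read p_5/q_5
i=0: a=16 ⇒ p=16, q=1
…
i=2: a=2 ⇒ p=82, q=5
…
i=4: a=2 ⇒ p=5396, q=329
i=5: a=2 ⇒ p=13449, q=820
(x₁, y₁) = (13449, 820);  13449² − 269·820² = 1 ✓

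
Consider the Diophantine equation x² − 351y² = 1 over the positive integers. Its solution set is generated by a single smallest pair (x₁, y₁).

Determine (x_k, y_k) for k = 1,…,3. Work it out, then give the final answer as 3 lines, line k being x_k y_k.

[18; 1,2,1,3,2,2,2,3,1,2,1,36] for √351; ℓ=12 ⇒ convergent index 11
k=0  a_k=18  p_k/q_k = 18/1
k=1  a_k=1  p_k/q_k = 19/1
k=2  a_k=2  p_k/q_k = 56/3
k=3  a_k=1  p_k/q_k = 75/4
…
k=5  a_k=2  p_k/q_k = 637/34
k=6  a_k=2  p_k/q_k = 1555/83
…
k=10  a_k=2  p_k/q_k = 45882/2449
k=11  a_k=1  p_k/q_k = 62425/3332
(x₁, y₁) = (62425, 3332);  62425² − 351·3332² = 1 ✓
n=2: (62425,3332)∘(62425,3332) = (62425·62425+351·3332·3332, 62425·3332+3332·62425) = (7793761249,416000200)
n=3: (7793761249,416000200)∘(62425,3332) = (62425·7793761249+351·3332·416000200, 62425·416000200+3332·7793761249) = (973051091875225,51937624966668)

62425 3332
7793761249 416000200
973051091875225 51937624966668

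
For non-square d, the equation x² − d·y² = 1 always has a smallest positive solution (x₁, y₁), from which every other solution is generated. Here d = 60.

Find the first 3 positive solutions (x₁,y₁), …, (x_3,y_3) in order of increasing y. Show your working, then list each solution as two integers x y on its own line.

31 4
1921 248
119071 15372

[7; 1,2,1,14] for √60; ℓ=4 ⇒ convergent index 3
step 0: (7, 1)  from 7·(1,0) + (0,1)
…
step 2: (23, 3)  from 2·(8,1) + (7,1)
step 3: (31, 4)  from 1·(23,3) + (8,1)
→ (31, 4).  Check: 31²=961, 60·4²=960, difference 1.
(31+4√60)^2 = 1921 + 248√60
(31+4√60)^3 = 119071 + 15372√60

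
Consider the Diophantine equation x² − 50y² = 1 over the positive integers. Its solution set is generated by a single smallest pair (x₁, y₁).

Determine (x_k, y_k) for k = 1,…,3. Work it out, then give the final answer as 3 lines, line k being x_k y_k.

√50 → a₀=7, period (14); ℓ=1 odd so k=1
a_0=7:  p_0=7·1+0=7,  q_0=7·0+1=1
a_1=14:  p_1=14·7+1=99,  q_1=14·1+0=14
fundamental: x₁=99, y₁=14  (since 9801 − 50·196 = 1)
(x_2, y_2) = (99·99 + 50·14·14, 99·14 + 14·99) = (19601, 2772)
(x_3, y_3) = (99·19601 + 50·14·2772, 99·2772 + 14·19601) = (3880899, 548842)

99 14
19601 2772
3880899 548842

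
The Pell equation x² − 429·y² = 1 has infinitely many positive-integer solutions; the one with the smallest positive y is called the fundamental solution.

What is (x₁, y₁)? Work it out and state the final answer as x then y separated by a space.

1524095 73584

√429 → a₀=20, period (1,2,2,9,1,12,1,9,2,2,1,40); ℓ=12 even so k=11
k=0  a_k=20  p_k/q_k = 20/1
…
k=7  a_k=1  p_k/q_k = 21023/1015
…
k=9  a_k=2  p_k/q_k = 438459/21169
k=10  a_k=2  p_k/q_k = 1085636/52415
k=11  a_k=1  p_k/q_k = 1524095/73584
fundamental: x₁=1524095, y₁=73584  (since 2322865569025 − 429·5414605056 = 1)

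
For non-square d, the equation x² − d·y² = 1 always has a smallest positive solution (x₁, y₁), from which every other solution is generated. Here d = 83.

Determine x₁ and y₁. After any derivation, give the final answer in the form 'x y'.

√83 → a₀=9, period (9,18); ℓ=2 even so k=1
i=0: a=9 ⇒ p=9, q=1
i=1: a=9 ⇒ p=82, q=9
(x₁, y₁) = (82, 9);  82² − 83·9² = 1 ✓

82 9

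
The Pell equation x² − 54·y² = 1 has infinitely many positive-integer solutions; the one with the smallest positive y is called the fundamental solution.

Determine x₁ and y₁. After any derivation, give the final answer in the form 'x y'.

√54 → a₀=7, period (2,1,6,1,2,14); ℓ=6 even so k=5
a_0=7:  p_0=7·1+0=7,  q_0=7·0+1=1
…
a_4=1:  p_4=1·147+22=169,  q_4=1·20+3=23
a_5=2:  p_5=2·169+147=485,  q_5=2·23+20=66
fundamental: x₁=485, y₁=66  (since 235225 − 54·4356 = 1)

485 66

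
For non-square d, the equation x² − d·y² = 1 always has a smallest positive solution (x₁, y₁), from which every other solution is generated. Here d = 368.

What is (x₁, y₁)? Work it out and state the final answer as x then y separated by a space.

1151 60

[19; 5,2,5,38] for √368; ℓ=4 ⇒ convergent index 3
k=0  a_k=19  p_k/q_k = 19/1
k=1  a_k=5  p_k/q_k = 96/5
k=2  a_k=2  p_k/q_k = 211/11
k=3  a_k=5  p_k/q_k = 1151/60
fundamental: x₁=1151, y₁=60  (since 1324801 − 368·3600 = 1)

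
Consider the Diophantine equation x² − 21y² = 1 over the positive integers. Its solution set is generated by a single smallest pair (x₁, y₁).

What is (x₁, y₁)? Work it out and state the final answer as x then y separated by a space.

55 12

√21 = [4; 1,1,2,1,1,8, …], period ℓ=6 (even) → k=5
step 0: (4, 1)  from 4·(1,0) + (0,1)
step 1: (5, 1)  from 1·(4,1) + (1,0)
…
step 4: (32, 7)  from 1·(23,5) + (9,2)
step 5: (55, 12)  from 1·(32,7) + (23,5)
(x₁, y₁) = (55, 12);  55² − 21·12² = 1 ✓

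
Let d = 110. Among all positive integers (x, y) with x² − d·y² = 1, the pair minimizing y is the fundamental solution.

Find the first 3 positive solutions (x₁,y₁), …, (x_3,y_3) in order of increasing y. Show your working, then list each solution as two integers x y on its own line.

√110 = [10; 2,20, …], period ℓ=2 (even) → k=1
step 0: (10, 1)  from 10·(1,0) + (0,1)
step 1: (21, 2)  from 2·(10,1) + (1,0)
(x₁, y₁) = (21, 2);  21² − 110·2² = 1 ✓
n=2: (21,2)∘(21,2) = (21·21+110·2·2, 21·2+2·21) = (881,84)
n=3: (881,84)∘(21,2) = (21·881+110·2·84, 21·84+2·881) = (36981,3526)

21 2
881 84
36981 3526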